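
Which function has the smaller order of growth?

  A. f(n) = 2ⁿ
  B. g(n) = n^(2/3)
B

f(n) = 2ⁿ is O(2ⁿ), while g(n) = n^(2/3) is O(n^(2/3)).
Since O(n^(2/3)) grows slower than O(2ⁿ), g(n) is dominated.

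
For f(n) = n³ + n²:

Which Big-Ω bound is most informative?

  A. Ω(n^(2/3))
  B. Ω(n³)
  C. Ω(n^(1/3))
B

f(n) = n³ + n² is Ω(n³).
All listed options are valid Big-Ω bounds (lower bounds),
but Ω(n³) is the tightest (largest valid bound).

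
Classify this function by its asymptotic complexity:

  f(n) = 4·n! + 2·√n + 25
O(n!)

The dominant term in 4·n! + 2·√n + 25 is 4·n!, which is Θ(n!).
Lower-order terms (2·√n, 25) are asymptotically negligible.
Constants are absorbed, so the tightest bound is O(n!).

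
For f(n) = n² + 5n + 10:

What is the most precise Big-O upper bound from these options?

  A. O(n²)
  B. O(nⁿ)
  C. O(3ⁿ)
A

f(n) = n² + 5n + 10 is O(n²).
All listed options are valid Big-O bounds (upper bounds),
but O(n²) is the tightest (smallest valid bound).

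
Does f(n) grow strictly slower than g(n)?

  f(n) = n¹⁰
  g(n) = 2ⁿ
True

f(n) = n¹⁰ is O(n¹⁰), and g(n) = 2ⁿ is O(2ⁿ).
Since O(n¹⁰) grows strictly slower than O(2ⁿ), f(n) = o(g(n)) is true.
This means lim(n→∞) f(n)/g(n) = 0.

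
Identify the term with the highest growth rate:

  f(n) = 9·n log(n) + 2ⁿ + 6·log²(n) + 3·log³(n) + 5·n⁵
2ⁿ

Looking at each term:
  - 9·n log(n) is O(n log n)
  - 2ⁿ is O(2ⁿ)
  - 6·log²(n) is O(log² n)
  - 3·log³(n) is O(log³ n)
  - 5·n⁵ is O(n⁵)

The term 2ⁿ (O(2ⁿ)) grows fastest and dominates all others.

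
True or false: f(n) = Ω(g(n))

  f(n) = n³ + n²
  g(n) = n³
True

f(n) = n³ + n² and g(n) = n³ are both O(n³).
Big-Ω permits equal growth rates (f ≥ c·g for some c > 0), so f(n) = Ω(g(n)) is true.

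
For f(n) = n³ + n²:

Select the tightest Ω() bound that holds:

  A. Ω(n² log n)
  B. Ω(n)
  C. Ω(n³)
C

f(n) = n³ + n² is Ω(n³).
All listed options are valid Big-Ω bounds (lower bounds),
but Ω(n³) is the tightest (largest valid bound).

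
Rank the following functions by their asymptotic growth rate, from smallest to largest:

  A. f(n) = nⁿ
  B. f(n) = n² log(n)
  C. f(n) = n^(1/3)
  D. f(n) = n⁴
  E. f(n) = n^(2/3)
C < E < B < D < A

Comparing growth rates:
C = n^(1/3) is O(n^(1/3))
E = n^(2/3) is O(n^(2/3))
B = n² log(n) is O(n² log n)
D = n⁴ is O(n⁴)
A = nⁿ is O(nⁿ)

Therefore, the order from slowest to fastest is: C < E < B < D < A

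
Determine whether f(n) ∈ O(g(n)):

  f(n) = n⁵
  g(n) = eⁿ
True

f(n) = n⁵ is O(n⁵), and g(n) = eⁿ is O(eⁿ).
Since O(n⁵) ⊆ O(eⁿ) (f grows no faster than g), f(n) = O(g(n)) is true.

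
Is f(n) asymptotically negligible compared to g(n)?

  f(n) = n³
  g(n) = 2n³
False

f(n) = n³ is O(n³), and g(n) = 2n³ is O(n³).
Since they have the same growth rate, f(n) = o(g(n)) is false.
(f = o(g) requires f to grow strictly slower, not equal.)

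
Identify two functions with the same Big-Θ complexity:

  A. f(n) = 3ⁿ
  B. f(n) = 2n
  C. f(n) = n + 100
B and C

Examining each function:
  A. 3ⁿ is O(3ⁿ)
  B. 2n is O(n)
  C. n + 100 is O(n)

Functions B and C both have the same complexity class.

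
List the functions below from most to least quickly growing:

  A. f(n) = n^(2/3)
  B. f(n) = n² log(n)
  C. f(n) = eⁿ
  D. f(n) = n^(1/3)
C > B > A > D

Comparing growth rates:
C = eⁿ is O(eⁿ)
B = n² log(n) is O(n² log n)
A = n^(2/3) is O(n^(2/3))
D = n^(1/3) is O(n^(1/3))

Therefore, the order from fastest to slowest is: C > B > A > D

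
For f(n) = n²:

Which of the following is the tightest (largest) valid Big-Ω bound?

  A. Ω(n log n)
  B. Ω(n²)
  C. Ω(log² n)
B

f(n) = n² is Ω(n²).
All listed options are valid Big-Ω bounds (lower bounds),
but Ω(n²) is the tightest (largest valid bound).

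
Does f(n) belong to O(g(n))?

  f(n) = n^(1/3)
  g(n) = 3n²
True

f(n) = n^(1/3) is O(n^(1/3)), and g(n) = 3n² is O(n²).
Since O(n^(1/3)) ⊆ O(n²) (f grows no faster than g), f(n) = O(g(n)) is true.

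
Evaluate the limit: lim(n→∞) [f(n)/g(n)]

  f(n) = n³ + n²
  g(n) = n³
1

Since n³ + n² and n³ have the same growth rate (O(n³)),
the ratio converges to a constant: 1.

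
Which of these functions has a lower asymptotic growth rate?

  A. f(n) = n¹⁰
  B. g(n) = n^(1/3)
B

f(n) = n¹⁰ is O(n¹⁰), while g(n) = n^(1/3) is O(n^(1/3)).
Since O(n^(1/3)) grows slower than O(n¹⁰), g(n) is dominated.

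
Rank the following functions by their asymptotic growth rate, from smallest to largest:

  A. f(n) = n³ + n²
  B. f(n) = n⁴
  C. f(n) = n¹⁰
A < B < C

Comparing growth rates:
A = n³ + n² is O(n³)
B = n⁴ is O(n⁴)
C = n¹⁰ is O(n¹⁰)

Therefore, the order from slowest to fastest is: A < B < C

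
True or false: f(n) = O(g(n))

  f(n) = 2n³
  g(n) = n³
True

f(n) = 2n³ and g(n) = n³ are both O(n³).
Big-O permits equal growth rates (f ≤ c·g for some c), so f(n) = O(g(n)) is true.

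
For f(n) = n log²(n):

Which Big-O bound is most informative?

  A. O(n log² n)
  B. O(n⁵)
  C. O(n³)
A

f(n) = n log²(n) is O(n log² n).
All listed options are valid Big-O bounds (upper bounds),
but O(n log² n) is the tightest (smallest valid bound).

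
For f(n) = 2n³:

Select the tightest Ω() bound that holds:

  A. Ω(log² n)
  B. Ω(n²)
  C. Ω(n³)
C

f(n) = 2n³ is Ω(n³).
All listed options are valid Big-Ω bounds (lower bounds),
but Ω(n³) is the tightest (largest valid bound).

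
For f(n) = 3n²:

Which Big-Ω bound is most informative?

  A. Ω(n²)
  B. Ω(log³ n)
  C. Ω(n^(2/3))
A

f(n) = 3n² is Ω(n²).
All listed options are valid Big-Ω bounds (lower bounds),
but Ω(n²) is the tightest (largest valid bound).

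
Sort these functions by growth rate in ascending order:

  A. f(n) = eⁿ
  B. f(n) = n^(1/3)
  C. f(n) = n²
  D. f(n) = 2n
B < D < C < A

Comparing growth rates:
B = n^(1/3) is O(n^(1/3))
D = 2n is O(n)
C = n² is O(n²)
A = eⁿ is O(eⁿ)

Therefore, the order from slowest to fastest is: B < D < C < A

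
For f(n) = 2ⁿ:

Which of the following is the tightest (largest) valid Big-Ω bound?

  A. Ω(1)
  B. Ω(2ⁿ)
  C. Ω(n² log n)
B

f(n) = 2ⁿ is Ω(2ⁿ).
All listed options are valid Big-Ω bounds (lower bounds),
but Ω(2ⁿ) is the tightest (largest valid bound).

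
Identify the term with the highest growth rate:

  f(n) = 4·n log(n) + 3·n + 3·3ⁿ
3·3ⁿ

Looking at each term:
  - 4·n log(n) is O(n log n)
  - 3·n is O(n)
  - 3·3ⁿ is O(3ⁿ)

The term 3·3ⁿ (O(3ⁿ)) grows fastest and dominates all others.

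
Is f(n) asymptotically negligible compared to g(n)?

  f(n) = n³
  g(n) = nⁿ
True

f(n) = n³ is O(n³), and g(n) = nⁿ is O(nⁿ).
Since O(n³) grows strictly slower than O(nⁿ), f(n) = o(g(n)) is true.
This means lim(n→∞) f(n)/g(n) = 0.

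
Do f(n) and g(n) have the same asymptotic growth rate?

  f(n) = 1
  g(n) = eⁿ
False

f(n) = 1 is O(1), and g(n) = eⁿ is O(eⁿ).
Since they have different growth rates, f(n) = Θ(g(n)) is false.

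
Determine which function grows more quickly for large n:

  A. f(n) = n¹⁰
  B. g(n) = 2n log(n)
A

f(n) = n¹⁰ is O(n¹⁰), while g(n) = 2n log(n) is O(n log n).
Since O(n¹⁰) grows faster than O(n log n), f(n) dominates.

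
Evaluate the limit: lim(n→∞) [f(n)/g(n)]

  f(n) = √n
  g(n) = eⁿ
0

Since √n (O(√n)) grows slower than eⁿ (O(eⁿ)),
the ratio f(n)/g(n) → 0 as n → ∞.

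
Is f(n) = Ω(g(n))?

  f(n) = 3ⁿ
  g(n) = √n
True

f(n) = 3ⁿ is O(3ⁿ), and g(n) = √n is O(√n).
Since O(3ⁿ) grows at least as fast as O(√n), f(n) = Ω(g(n)) is true.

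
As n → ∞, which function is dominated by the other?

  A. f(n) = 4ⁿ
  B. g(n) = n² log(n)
B

f(n) = 4ⁿ is O(4ⁿ), while g(n) = n² log(n) is O(n² log n).
Since O(n² log n) grows slower than O(4ⁿ), g(n) is dominated.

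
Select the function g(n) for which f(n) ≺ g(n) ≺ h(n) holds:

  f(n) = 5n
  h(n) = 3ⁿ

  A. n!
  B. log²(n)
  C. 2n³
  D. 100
C

We need g(n) with 5n = o(g(n)) and g(n) = o(3ⁿ), i.e. O(n) ≺ g ≺ O(3ⁿ).
Check each option:
  A. n! — O(n!) does not grow strictly slower than h(n)
  B. log²(n) — O(log² n) does not grow strictly faster than f(n)
  C. 2n³ — O(n³) is strictly between O(n) and O(3ⁿ) ✓
  D. 100 — O(1) does not grow strictly faster than f(n)

Only option C (2n³) lies strictly between.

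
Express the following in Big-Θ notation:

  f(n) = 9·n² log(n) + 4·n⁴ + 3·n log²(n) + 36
Θ(n⁴)

Order the terms by growth rate: 36 ≺ 3·n log²(n) ≺ 9·n² log(n) ≺ 4·n⁴.
The fastest-growing term 4·n⁴ dominates as n → ∞; dropping its constant factor gives Θ(n⁴).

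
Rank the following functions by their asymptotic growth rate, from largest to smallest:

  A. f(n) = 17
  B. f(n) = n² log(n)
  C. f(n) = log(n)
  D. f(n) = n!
D > B > C > A

Comparing growth rates:
D = n! is O(n!)
B = n² log(n) is O(n² log n)
C = log(n) is O(log n)
A = 17 is O(1)

Therefore, the order from fastest to slowest is: D > B > C > A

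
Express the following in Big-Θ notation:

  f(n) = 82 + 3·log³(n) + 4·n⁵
Θ(n⁵)

Order the terms by growth rate: 82 ≺ 3·log³(n) ≺ 4·n⁵.
The fastest-growing term 4·n⁵ dominates as n → ∞; dropping its constant factor gives Θ(n⁵).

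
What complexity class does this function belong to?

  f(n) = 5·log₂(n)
O(log n)

The dominant term in 5·log₂(n) is 5·log₂(n), which is Θ(log n).
Constants are absorbed, so the tightest bound is O(log n).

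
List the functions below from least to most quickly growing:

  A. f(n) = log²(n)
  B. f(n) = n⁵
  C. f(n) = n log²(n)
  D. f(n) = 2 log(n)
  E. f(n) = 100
E < D < A < C < B

Comparing growth rates:
E = 100 is O(1)
D = 2 log(n) is O(log n)
A = log²(n) is O(log² n)
C = n log²(n) is O(n log² n)
B = n⁵ is O(n⁵)

Therefore, the order from slowest to fastest is: E < D < A < C < B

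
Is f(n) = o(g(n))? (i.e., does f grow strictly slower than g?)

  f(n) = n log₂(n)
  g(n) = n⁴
True

f(n) = n log₂(n) is O(n log n), and g(n) = n⁴ is O(n⁴).
Since O(n log n) grows strictly slower than O(n⁴), f(n) = o(g(n)) is true.
This means lim(n→∞) f(n)/g(n) = 0.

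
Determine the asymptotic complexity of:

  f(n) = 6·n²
O(n²)

The dominant term in 6·n² is 6·n², which is Θ(n²).
Constants are absorbed, so the tightest bound is O(n²).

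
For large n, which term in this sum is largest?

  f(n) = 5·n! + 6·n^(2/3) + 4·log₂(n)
5·n!

Looking at each term:
  - 5·n! is O(n!)
  - 6·n^(2/3) is O(n^(2/3))
  - 4·log₂(n) is O(log n)

The term 5·n! (O(n!)) grows fastest and dominates all others.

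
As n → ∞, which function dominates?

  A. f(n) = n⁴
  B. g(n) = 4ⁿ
B

f(n) = n⁴ is O(n⁴), while g(n) = 4ⁿ is O(4ⁿ).
Since O(4ⁿ) grows faster than O(n⁴), g(n) dominates.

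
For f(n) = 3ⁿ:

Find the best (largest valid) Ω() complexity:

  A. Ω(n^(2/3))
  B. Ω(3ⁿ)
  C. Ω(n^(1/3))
B

f(n) = 3ⁿ is Ω(3ⁿ).
All listed options are valid Big-Ω bounds (lower bounds),
but Ω(3ⁿ) is the tightest (largest valid bound).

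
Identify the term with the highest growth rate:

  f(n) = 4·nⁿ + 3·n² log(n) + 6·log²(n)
4·nⁿ

Looking at each term:
  - 4·nⁿ is O(nⁿ)
  - 3·n² log(n) is O(n² log n)
  - 6·log²(n) is O(log² n)

The term 4·nⁿ (O(nⁿ)) grows fastest and dominates all others.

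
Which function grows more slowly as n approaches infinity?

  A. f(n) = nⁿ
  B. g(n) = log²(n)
B

f(n) = nⁿ is O(nⁿ), while g(n) = log²(n) is O(log² n).
Since O(log² n) grows slower than O(nⁿ), g(n) is dominated.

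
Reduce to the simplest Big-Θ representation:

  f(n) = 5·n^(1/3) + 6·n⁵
Θ(n⁵)

Order the terms by growth rate: 5·n^(1/3) ≺ 6·n⁵.
The fastest-growing term 6·n⁵ dominates as n → ∞; dropping its constant factor gives Θ(n⁵).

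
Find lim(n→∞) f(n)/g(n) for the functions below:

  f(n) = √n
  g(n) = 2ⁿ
0

Since √n (O(√n)) grows slower than 2ⁿ (O(2ⁿ)),
the ratio f(n)/g(n) → 0 as n → ∞.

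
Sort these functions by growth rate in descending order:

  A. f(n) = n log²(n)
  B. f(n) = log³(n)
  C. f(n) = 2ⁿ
C > A > B

Comparing growth rates:
C = 2ⁿ is O(2ⁿ)
A = n log²(n) is O(n log² n)
B = log³(n) is O(log³ n)

Therefore, the order from fastest to slowest is: C > A > B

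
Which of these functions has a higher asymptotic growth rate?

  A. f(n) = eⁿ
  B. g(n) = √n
A

f(n) = eⁿ is O(eⁿ), while g(n) = √n is O(√n).
Since O(eⁿ) grows faster than O(√n), f(n) dominates.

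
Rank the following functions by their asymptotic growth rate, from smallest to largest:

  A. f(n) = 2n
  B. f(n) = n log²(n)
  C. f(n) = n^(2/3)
C < A < B

Comparing growth rates:
C = n^(2/3) is O(n^(2/3))
A = 2n is O(n)
B = n log²(n) is O(n log² n)

Therefore, the order from slowest to fastest is: C < A < B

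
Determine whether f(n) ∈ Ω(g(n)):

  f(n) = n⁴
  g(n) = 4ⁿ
False

f(n) = n⁴ is O(n⁴), and g(n) = 4ⁿ is O(4ⁿ).
Since O(n⁴) grows slower than O(4ⁿ), f(n) = Ω(g(n)) is false.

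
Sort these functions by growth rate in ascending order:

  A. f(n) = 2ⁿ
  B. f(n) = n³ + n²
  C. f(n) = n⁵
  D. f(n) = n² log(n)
D < B < C < A

Comparing growth rates:
D = n² log(n) is O(n² log n)
B = n³ + n² is O(n³)
C = n⁵ is O(n⁵)
A = 2ⁿ is O(2ⁿ)

Therefore, the order from slowest to fastest is: D < B < C < A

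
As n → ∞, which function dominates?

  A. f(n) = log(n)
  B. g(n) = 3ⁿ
B

f(n) = log(n) is O(log n), while g(n) = 3ⁿ is O(3ⁿ).
Since O(3ⁿ) grows faster than O(log n), g(n) dominates.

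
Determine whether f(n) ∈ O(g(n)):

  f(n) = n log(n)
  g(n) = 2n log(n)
True

f(n) = n log(n) and g(n) = 2n log(n) are both O(n log n).
Big-O permits equal growth rates (f ≤ c·g for some c), so f(n) = O(g(n)) is true.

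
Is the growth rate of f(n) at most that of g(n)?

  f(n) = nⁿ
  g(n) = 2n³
False

f(n) = nⁿ is O(nⁿ), and g(n) = 2n³ is O(n³).
Since O(nⁿ) grows faster than O(n³), f(n) = O(g(n)) is false.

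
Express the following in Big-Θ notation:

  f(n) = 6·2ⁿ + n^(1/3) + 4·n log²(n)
Θ(2ⁿ)

Order the terms by growth rate: n^(1/3) ≺ 4·n log²(n) ≺ 6·2ⁿ.
The fastest-growing term 6·2ⁿ dominates as n → ∞; dropping its constant factor gives Θ(2ⁿ).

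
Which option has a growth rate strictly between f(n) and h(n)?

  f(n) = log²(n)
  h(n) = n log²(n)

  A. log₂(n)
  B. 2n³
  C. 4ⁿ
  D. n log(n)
D

We need g(n) with log²(n) = o(g(n)) and g(n) = o(n log²(n)), i.e. O(log² n) ≺ g ≺ O(n log² n).
Check each option:
  A. log₂(n) — O(log n) does not grow strictly faster than f(n)
  B. 2n³ — O(n³) does not grow strictly slower than h(n)
  C. 4ⁿ — O(4ⁿ) does not grow strictly slower than h(n)
  D. n log(n) — O(n log n) is strictly between O(log² n) and O(n log² n) ✓

Only option D (n log(n)) lies strictly between.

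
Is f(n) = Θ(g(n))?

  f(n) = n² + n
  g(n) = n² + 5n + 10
True

f(n) = n² + n and g(n) = n² + 5n + 10 are both O(n²).
Since they have the same asymptotic growth rate, f(n) = Θ(g(n)) is true.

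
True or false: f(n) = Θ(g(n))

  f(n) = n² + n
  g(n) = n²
True

f(n) = n² + n and g(n) = n² are both O(n²).
Since they have the same asymptotic growth rate, f(n) = Θ(g(n)) is true.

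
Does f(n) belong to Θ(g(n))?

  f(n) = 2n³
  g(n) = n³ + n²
True

f(n) = 2n³ and g(n) = n³ + n² are both O(n³).
Since they have the same asymptotic growth rate, f(n) = Θ(g(n)) is true.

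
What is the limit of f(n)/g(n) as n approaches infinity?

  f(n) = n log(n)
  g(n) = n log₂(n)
log(2)

Since n log(n) and n log₂(n) have the same growth rate (O(n log n)),
the ratio converges to a constant: log(2).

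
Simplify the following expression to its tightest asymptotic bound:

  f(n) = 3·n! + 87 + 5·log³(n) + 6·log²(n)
Θ(n!)

Order the terms by growth rate: 87 ≺ 6·log²(n) ≺ 5·log³(n) ≺ 3·n!.
The fastest-growing term 3·n! dominates as n → ∞; dropping its constant factor gives Θ(n!).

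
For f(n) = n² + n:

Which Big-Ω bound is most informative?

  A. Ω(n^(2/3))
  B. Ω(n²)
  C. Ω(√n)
B

f(n) = n² + n is Ω(n²).
All listed options are valid Big-Ω bounds (lower bounds),
but Ω(n²) is the tightest (largest valid bound).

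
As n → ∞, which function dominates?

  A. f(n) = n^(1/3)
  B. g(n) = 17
A

f(n) = n^(1/3) is O(n^(1/3)), while g(n) = 17 is O(1).
Since O(n^(1/3)) grows faster than O(1), f(n) dominates.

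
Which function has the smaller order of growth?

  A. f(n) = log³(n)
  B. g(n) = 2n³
A

f(n) = log³(n) is O(log³ n), while g(n) = 2n³ is O(n³).
Since O(log³ n) grows slower than O(n³), f(n) is dominated.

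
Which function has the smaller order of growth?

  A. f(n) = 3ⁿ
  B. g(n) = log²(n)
B

f(n) = 3ⁿ is O(3ⁿ), while g(n) = log²(n) is O(log² n).
Since O(log² n) grows slower than O(3ⁿ), g(n) is dominated.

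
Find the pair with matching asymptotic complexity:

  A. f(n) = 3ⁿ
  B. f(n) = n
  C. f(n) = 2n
B and C

Examining each function:
  A. 3ⁿ is O(3ⁿ)
  B. n is O(n)
  C. 2n is O(n)

Functions B and C both have the same complexity class.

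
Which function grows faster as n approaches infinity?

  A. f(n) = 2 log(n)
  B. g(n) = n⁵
B

f(n) = 2 log(n) is O(log n), while g(n) = n⁵ is O(n⁵).
Since O(n⁵) grows faster than O(log n), g(n) dominates.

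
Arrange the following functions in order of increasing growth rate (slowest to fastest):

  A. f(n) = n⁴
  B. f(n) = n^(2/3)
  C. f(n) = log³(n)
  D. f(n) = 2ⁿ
C < B < A < D

Comparing growth rates:
C = log³(n) is O(log³ n)
B = n^(2/3) is O(n^(2/3))
A = n⁴ is O(n⁴)
D = 2ⁿ is O(2ⁿ)

Therefore, the order from slowest to fastest is: C < B < A < D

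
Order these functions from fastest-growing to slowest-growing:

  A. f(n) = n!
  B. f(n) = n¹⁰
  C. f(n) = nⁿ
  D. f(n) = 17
C > A > B > D

Comparing growth rates:
C = nⁿ is O(nⁿ)
A = n! is O(n!)
B = n¹⁰ is O(n¹⁰)
D = 17 is O(1)

Therefore, the order from fastest to slowest is: C > A > B > D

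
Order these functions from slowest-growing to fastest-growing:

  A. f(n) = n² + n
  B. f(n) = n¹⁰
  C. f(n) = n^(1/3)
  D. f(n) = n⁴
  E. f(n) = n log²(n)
C < E < A < D < B

Comparing growth rates:
C = n^(1/3) is O(n^(1/3))
E = n log²(n) is O(n log² n)
A = n² + n is O(n²)
D = n⁴ is O(n⁴)
B = n¹⁰ is O(n¹⁰)

Therefore, the order from slowest to fastest is: C < E < A < D < B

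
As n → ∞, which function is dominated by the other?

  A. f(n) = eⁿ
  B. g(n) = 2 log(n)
B

f(n) = eⁿ is O(eⁿ), while g(n) = 2 log(n) is O(log n).
Since O(log n) grows slower than O(eⁿ), g(n) is dominated.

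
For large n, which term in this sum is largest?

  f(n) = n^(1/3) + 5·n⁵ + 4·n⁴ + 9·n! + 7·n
9·n!

Looking at each term:
  - n^(1/3) is O(n^(1/3))
  - 5·n⁵ is O(n⁵)
  - 4·n⁴ is O(n⁴)
  - 9·n! is O(n!)
  - 7·n is O(n)

The term 9·n! (O(n!)) grows fastest and dominates all others.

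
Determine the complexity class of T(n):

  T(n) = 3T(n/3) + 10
Θ(n)

Master Theorem: a = 3, b = 3, f(n) = 10.
Compute the critical exponent d = log₃(3) = 1.
Compare f(n) = Θ(1) against n^d:
  k = 0 < d = 1, so f(n) = O(n^(d-ε)) — Case 1.
  The recursion cost dominates: T(n) = Θ(n^d) = Θ(n).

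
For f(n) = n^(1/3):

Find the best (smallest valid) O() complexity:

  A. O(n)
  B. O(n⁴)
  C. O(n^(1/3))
C

f(n) = n^(1/3) is O(n^(1/3)).
All listed options are valid Big-O bounds (upper bounds),
but O(n^(1/3)) is the tightest (smallest valid bound).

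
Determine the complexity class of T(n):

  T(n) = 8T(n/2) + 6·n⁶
Θ(n⁶)

Master Theorem: a = 8, b = 2, f(n) = 6·n⁶.
Compute the critical exponent d = log₂(8) = 3.
Compare f(n) = Θ(n⁶) against n^d:
  k = 6 > d = 3, so f(n) = Ω(n^(d+ε)) — Case 3.
  Regularity: a·(n/b)^6/n^6 = a/b^6 = 8/64 < 1 ✓.
  The top-level work dominates: T(n) = Θ(f(n)) = Θ(n⁶).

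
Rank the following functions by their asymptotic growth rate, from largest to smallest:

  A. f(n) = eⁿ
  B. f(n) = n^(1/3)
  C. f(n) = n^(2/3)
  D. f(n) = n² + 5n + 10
A > D > C > B

Comparing growth rates:
A = eⁿ is O(eⁿ)
D = n² + 5n + 10 is O(n²)
C = n^(2/3) is O(n^(2/3))
B = n^(1/3) is O(n^(1/3))

Therefore, the order from fastest to slowest is: A > D > C > B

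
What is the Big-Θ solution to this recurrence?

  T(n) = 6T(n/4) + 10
Θ(n^log₄(6))

Master Theorem: a = 6, b = 4, f(n) = 10.
Compute the critical exponent d = log₄(6) = 1.292.
Compare f(n) = Θ(1) against n^d:
  k = 0 < d = 1.292, so f(n) = O(n^(d-ε)) — Case 1.
  The recursion cost dominates: T(n) = Θ(n^d) = Θ(n^log₄(6)).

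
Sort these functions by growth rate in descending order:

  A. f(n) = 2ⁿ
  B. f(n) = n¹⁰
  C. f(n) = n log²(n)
A > B > C

Comparing growth rates:
A = 2ⁿ is O(2ⁿ)
B = n¹⁰ is O(n¹⁰)
C = n log²(n) is O(n log² n)

Therefore, the order from fastest to slowest is: A > B > C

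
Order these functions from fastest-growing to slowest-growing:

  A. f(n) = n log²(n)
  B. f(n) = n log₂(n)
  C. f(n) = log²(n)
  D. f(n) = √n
A > B > D > C

Comparing growth rates:
A = n log²(n) is O(n log² n)
B = n log₂(n) is O(n log n)
D = √n is O(√n)
C = log²(n) is O(log² n)

Therefore, the order from fastest to slowest is: A > B > D > C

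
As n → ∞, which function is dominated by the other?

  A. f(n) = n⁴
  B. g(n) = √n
B

f(n) = n⁴ is O(n⁴), while g(n) = √n is O(√n).
Since O(√n) grows slower than O(n⁴), g(n) is dominated.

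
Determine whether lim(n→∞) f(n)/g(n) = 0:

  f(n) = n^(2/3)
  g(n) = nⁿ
True

f(n) = n^(2/3) is O(n^(2/3)), and g(n) = nⁿ is O(nⁿ).
Since O(n^(2/3)) grows strictly slower than O(nⁿ), f(n) = o(g(n)) is true.
This means lim(n→∞) f(n)/g(n) = 0.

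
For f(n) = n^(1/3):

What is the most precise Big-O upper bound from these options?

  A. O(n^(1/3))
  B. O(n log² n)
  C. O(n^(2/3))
A

f(n) = n^(1/3) is O(n^(1/3)).
All listed options are valid Big-O bounds (upper bounds),
but O(n^(1/3)) is the tightest (smallest valid bound).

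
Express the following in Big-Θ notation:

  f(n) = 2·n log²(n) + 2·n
Θ(n log² n)

Order the terms by growth rate: 2·n ≺ 2·n log²(n).
The fastest-growing term 2·n log²(n) dominates as n → ∞; dropping its constant factor gives Θ(n log² n).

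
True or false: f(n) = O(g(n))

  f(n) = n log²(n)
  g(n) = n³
True

f(n) = n log²(n) is O(n log² n), and g(n) = n³ is O(n³).
Since O(n log² n) ⊆ O(n³) (f grows no faster than g), f(n) = O(g(n)) is true.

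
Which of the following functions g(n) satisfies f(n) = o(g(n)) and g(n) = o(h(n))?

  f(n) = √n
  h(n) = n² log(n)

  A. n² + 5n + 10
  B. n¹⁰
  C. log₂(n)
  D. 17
A

We need g(n) with √n = o(g(n)) and g(n) = o(n² log(n)), i.e. O(√n) ≺ g ≺ O(n² log n).
Check each option:
  A. n² + 5n + 10 — O(n²) is strictly between O(√n) and O(n² log n) ✓
  B. n¹⁰ — O(n¹⁰) does not grow strictly slower than h(n)
  C. log₂(n) — O(log n) does not grow strictly faster than f(n)
  D. 17 — O(1) does not grow strictly faster than f(n)

Only option A (n² + 5n + 10) lies strictly between.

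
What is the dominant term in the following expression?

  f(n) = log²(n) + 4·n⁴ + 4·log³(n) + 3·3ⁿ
3·3ⁿ

Looking at each term:
  - log²(n) is O(log² n)
  - 4·n⁴ is O(n⁴)
  - 4·log³(n) is O(log³ n)
  - 3·3ⁿ is O(3ⁿ)

The term 3·3ⁿ (O(3ⁿ)) grows fastest and dominates all others.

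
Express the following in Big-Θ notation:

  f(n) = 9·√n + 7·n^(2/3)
Θ(n^(2/3))

Order the terms by growth rate: 9·√n ≺ 7·n^(2/3).
The fastest-growing term 7·n^(2/3) dominates as n → ∞; dropping its constant factor gives Θ(n^(2/3)).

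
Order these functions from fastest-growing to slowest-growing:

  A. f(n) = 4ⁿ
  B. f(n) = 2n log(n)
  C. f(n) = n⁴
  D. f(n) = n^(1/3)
A > C > B > D

Comparing growth rates:
A = 4ⁿ is O(4ⁿ)
C = n⁴ is O(n⁴)
B = 2n log(n) is O(n log n)
D = n^(1/3) is O(n^(1/3))

Therefore, the order from fastest to slowest is: A > C > B > D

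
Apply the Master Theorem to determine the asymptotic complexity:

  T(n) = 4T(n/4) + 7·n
Θ(n log n)

Master Theorem: a = 4, b = 4, f(n) = 7·n.
Compute the critical exponent d = log₄(4) = 1.
Compare f(n) = Θ(n) against n^d:
  k = 1 = d, so f(n) = Θ(n^d) — Case 2.
  Work is balanced across levels: T(n) = Θ(n^d log n) = Θ(n log n).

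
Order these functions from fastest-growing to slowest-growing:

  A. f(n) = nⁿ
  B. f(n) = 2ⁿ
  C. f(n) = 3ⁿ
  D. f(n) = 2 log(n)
A > C > B > D

Comparing growth rates:
A = nⁿ is O(nⁿ)
C = 3ⁿ is O(3ⁿ)
B = 2ⁿ is O(2ⁿ)
D = 2 log(n) is O(log n)

Therefore, the order from fastest to slowest is: A > C > B > D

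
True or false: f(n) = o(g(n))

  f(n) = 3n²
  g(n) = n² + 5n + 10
False

f(n) = 3n² is O(n²), and g(n) = n² + 5n + 10 is O(n²).
Since they have the same growth rate, f(n) = o(g(n)) is false.
(f = o(g) requires f to grow strictly slower, not equal.)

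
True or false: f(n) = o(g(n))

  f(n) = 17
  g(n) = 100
False

f(n) = 17 is O(1), and g(n) = 100 is O(1).
Since they have the same growth rate, f(n) = o(g(n)) is false.
(f = o(g) requires f to grow strictly slower, not equal.)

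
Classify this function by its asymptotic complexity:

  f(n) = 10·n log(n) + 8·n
O(n log n)

The dominant term in 10·n log(n) + 8·n is 10·n log(n), which is Θ(n log n).
Lower-order terms (8·n) are asymptotically negligible.
Constants are absorbed, so the tightest bound is O(n log n).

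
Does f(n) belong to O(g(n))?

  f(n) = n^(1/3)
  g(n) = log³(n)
False

f(n) = n^(1/3) is O(n^(1/3)), and g(n) = log³(n) is O(log³ n).
Since O(n^(1/3)) grows faster than O(log³ n), f(n) = O(g(n)) is false.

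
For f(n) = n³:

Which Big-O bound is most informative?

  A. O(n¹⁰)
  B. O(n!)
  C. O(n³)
C

f(n) = n³ is O(n³).
All listed options are valid Big-O bounds (upper bounds),
but O(n³) is the tightest (smallest valid bound).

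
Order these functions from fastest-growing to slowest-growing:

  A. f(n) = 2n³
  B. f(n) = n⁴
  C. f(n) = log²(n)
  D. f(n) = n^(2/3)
B > A > D > C

Comparing growth rates:
B = n⁴ is O(n⁴)
A = 2n³ is O(n³)
D = n^(2/3) is O(n^(2/3))
C = log²(n) is O(log² n)

Therefore, the order from fastest to slowest is: B > A > D > C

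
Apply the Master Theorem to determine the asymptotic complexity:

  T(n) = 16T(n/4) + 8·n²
Θ(n² log n)

Master Theorem: a = 16, b = 4, f(n) = 8·n².
Compute the critical exponent d = log₄(16) = 2.
Compare f(n) = Θ(n²) against n^d:
  k = 2 = d, so f(n) = Θ(n^d) — Case 2.
  Work is balanced across levels: T(n) = Θ(n^d log n) = Θ(n² log n).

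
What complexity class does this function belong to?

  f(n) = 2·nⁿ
O(nⁿ)

The dominant term in 2·nⁿ is 2·nⁿ, which is Θ(nⁿ).
Constants are absorbed, so the tightest bound is O(nⁿ).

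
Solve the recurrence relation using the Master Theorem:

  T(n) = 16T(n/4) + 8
Θ(n²)

Master Theorem: a = 16, b = 4, f(n) = 8.
Compute the critical exponent d = log₄(16) = 2.
Compare f(n) = Θ(1) against n^d:
  k = 0 < d = 2, so f(n) = O(n^(d-ε)) — Case 1.
  The recursion cost dominates: T(n) = Θ(n^d) = Θ(n²).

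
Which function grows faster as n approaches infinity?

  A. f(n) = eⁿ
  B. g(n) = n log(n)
A

f(n) = eⁿ is O(eⁿ), while g(n) = n log(n) is O(n log n).
Since O(eⁿ) grows faster than O(n log n), f(n) dominates.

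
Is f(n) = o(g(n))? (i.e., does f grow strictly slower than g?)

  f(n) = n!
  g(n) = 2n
False

f(n) = n! is O(n!), and g(n) = 2n is O(n).
Since O(n!) grows faster than or equal to O(n), f(n) = o(g(n)) is false.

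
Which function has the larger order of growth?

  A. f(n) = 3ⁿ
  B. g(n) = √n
A

f(n) = 3ⁿ is O(3ⁿ), while g(n) = √n is O(√n).
Since O(3ⁿ) grows faster than O(√n), f(n) dominates.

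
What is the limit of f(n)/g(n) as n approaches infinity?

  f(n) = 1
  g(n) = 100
1/100

Since 1 and 100 have the same growth rate (O(1)),
the ratio converges to a constant: 1/100.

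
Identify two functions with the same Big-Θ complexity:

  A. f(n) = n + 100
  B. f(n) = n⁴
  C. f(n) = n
A and C

Examining each function:
  A. n + 100 is O(n)
  B. n⁴ is O(n⁴)
  C. n is O(n)

Functions A and C both have the same complexity class.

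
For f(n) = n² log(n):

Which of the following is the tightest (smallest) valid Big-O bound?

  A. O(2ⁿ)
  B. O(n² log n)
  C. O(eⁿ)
B

f(n) = n² log(n) is O(n² log n).
All listed options are valid Big-O bounds (upper bounds),
but O(n² log n) is the tightest (smallest valid bound).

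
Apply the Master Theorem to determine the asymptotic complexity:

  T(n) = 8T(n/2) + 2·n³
Θ(n³ log n)

Master Theorem: a = 8, b = 2, f(n) = 2·n³.
Compute the critical exponent d = log₂(8) = 3.
Compare f(n) = Θ(n³) against n^d:
  k = 3 = d, so f(n) = Θ(n^d) — Case 2.
  Work is balanced across levels: T(n) = Θ(n^d log n) = Θ(n³ log n).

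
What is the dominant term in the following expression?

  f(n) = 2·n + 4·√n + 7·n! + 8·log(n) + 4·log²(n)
7·n!

Looking at each term:
  - 2·n is O(n)
  - 4·√n is O(√n)
  - 7·n! is O(n!)
  - 8·log(n) is O(log n)
  - 4·log²(n) is O(log² n)

The term 7·n! (O(n!)) grows fastest and dominates all others.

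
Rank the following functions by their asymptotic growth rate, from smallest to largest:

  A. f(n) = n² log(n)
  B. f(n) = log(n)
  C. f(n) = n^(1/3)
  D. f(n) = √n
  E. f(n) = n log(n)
B < C < D < E < A

Comparing growth rates:
B = log(n) is O(log n)
C = n^(1/3) is O(n^(1/3))
D = √n is O(√n)
E = n log(n) is O(n log n)
A = n² log(n) is O(n² log n)

Therefore, the order from slowest to fastest is: B < C < D < E < A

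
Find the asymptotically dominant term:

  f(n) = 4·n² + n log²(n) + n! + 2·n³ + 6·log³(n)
n!

Looking at each term:
  - 4·n² is O(n²)
  - n log²(n) is O(n log² n)
  - n! is O(n!)
  - 2·n³ is O(n³)
  - 6·log³(n) is O(log³ n)

The term n! (O(n!)) grows fastest and dominates all others.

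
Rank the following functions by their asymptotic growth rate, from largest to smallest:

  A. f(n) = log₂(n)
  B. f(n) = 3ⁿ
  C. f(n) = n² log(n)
B > C > A

Comparing growth rates:
B = 3ⁿ is O(3ⁿ)
C = n² log(n) is O(n² log n)
A = log₂(n) is O(log n)

Therefore, the order from fastest to slowest is: B > C > A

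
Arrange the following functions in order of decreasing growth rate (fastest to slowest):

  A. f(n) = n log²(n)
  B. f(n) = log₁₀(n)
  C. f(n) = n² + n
C > A > B

Comparing growth rates:
C = n² + n is O(n²)
A = n log²(n) is O(n log² n)
B = log₁₀(n) is O(log n)

Therefore, the order from fastest to slowest is: C > A > B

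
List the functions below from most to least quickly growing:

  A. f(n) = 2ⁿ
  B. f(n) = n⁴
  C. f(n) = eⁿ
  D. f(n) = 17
C > A > B > D

Comparing growth rates:
C = eⁿ is O(eⁿ)
A = 2ⁿ is O(2ⁿ)
B = n⁴ is O(n⁴)
D = 17 is O(1)

Therefore, the order from fastest to slowest is: C > A > B > D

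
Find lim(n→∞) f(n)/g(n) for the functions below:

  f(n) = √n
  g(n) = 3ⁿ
0

Since √n (O(√n)) grows slower than 3ⁿ (O(3ⁿ)),
the ratio f(n)/g(n) → 0 as n → ∞.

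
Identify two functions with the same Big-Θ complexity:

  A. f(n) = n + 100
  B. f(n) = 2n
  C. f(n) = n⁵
A and B

Examining each function:
  A. n + 100 is O(n)
  B. 2n is O(n)
  C. n⁵ is O(n⁵)

Functions A and B both have the same complexity class.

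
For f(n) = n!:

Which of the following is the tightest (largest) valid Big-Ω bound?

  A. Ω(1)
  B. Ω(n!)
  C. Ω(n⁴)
B

f(n) = n! is Ω(n!).
All listed options are valid Big-Ω bounds (lower bounds),
but Ω(n!) is the tightest (largest valid bound).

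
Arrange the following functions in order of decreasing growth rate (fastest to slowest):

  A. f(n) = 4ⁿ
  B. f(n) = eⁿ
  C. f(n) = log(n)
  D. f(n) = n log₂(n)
A > B > D > C

Comparing growth rates:
A = 4ⁿ is O(4ⁿ)
B = eⁿ is O(eⁿ)
D = n log₂(n) is O(n log n)
C = log(n) is O(log n)

Therefore, the order from fastest to slowest is: A > B > D > C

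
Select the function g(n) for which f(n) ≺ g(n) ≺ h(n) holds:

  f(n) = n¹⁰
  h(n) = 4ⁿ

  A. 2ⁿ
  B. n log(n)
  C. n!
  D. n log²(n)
A

We need g(n) with n¹⁰ = o(g(n)) and g(n) = o(4ⁿ), i.e. O(n¹⁰) ≺ g ≺ O(4ⁿ).
Check each option:
  A. 2ⁿ — O(2ⁿ) is strictly between O(n¹⁰) and O(4ⁿ) ✓
  B. n log(n) — O(n log n) does not grow strictly faster than f(n)
  C. n! — O(n!) does not grow strictly slower than h(n)
  D. n log²(n) — O(n log² n) does not grow strictly faster than f(n)

Only option A (2ⁿ) lies strictly between.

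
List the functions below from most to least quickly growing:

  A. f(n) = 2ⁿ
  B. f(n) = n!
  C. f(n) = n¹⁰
B > A > C

Comparing growth rates:
B = n! is O(n!)
A = 2ⁿ is O(2ⁿ)
C = n¹⁰ is O(n¹⁰)

Therefore, the order from fastest to slowest is: B > A > C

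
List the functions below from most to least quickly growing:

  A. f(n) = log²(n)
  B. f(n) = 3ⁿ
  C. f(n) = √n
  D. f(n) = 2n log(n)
B > D > C > A

Comparing growth rates:
B = 3ⁿ is O(3ⁿ)
D = 2n log(n) is O(n log n)
C = √n is O(√n)
A = log²(n) is O(log² n)

Therefore, the order from fastest to slowest is: B > D > C > A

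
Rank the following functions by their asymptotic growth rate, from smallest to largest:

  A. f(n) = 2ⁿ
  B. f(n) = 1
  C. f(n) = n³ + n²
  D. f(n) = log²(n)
B < D < C < A

Comparing growth rates:
B = 1 is O(1)
D = log²(n) is O(log² n)
C = n³ + n² is O(n³)
A = 2ⁿ is O(2ⁿ)

Therefore, the order from slowest to fastest is: B < D < C < A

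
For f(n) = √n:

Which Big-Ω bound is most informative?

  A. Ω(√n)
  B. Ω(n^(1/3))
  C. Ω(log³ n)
A

f(n) = √n is Ω(√n).
All listed options are valid Big-Ω bounds (lower bounds),
but Ω(√n) is the tightest (largest valid bound).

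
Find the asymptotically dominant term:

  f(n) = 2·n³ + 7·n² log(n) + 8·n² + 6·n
2·n³

Looking at each term:
  - 2·n³ is O(n³)
  - 7·n² log(n) is O(n² log n)
  - 8·n² is O(n²)
  - 6·n is O(n)

The term 2·n³ (O(n³)) grows fastest and dominates all others.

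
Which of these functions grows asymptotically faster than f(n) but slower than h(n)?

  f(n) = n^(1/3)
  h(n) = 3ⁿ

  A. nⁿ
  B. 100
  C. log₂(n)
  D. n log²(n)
D

We need g(n) with n^(1/3) = o(g(n)) and g(n) = o(3ⁿ), i.e. O(n^(1/3)) ≺ g ≺ O(3ⁿ).
Check each option:
  A. nⁿ — O(nⁿ) does not grow strictly slower than h(n)
  B. 100 — O(1) does not grow strictly faster than f(n)
  C. log₂(n) — O(log n) does not grow strictly faster than f(n)
  D. n log²(n) — O(n log² n) is strictly between O(n^(1/3)) and O(3ⁿ) ✓

Only option D (n log²(n)) lies strictly between.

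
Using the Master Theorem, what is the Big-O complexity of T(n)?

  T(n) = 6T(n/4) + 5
Θ(n^log₄(6))

Master Theorem: a = 6, b = 4, f(n) = 5.
Compute the critical exponent d = log₄(6) = 1.292.
Compare f(n) = Θ(1) against n^d:
  k = 0 < d = 1.292, so f(n) = O(n^(d-ε)) — Case 1.
  The recursion cost dominates: T(n) = Θ(n^d) = Θ(n^log₄(6)).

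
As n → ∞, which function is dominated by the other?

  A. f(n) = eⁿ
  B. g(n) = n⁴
B

f(n) = eⁿ is O(eⁿ), while g(n) = n⁴ is O(n⁴).
Since O(n⁴) grows slower than O(eⁿ), g(n) is dominated.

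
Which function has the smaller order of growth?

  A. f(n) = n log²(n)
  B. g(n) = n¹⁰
A

f(n) = n log²(n) is O(n log² n), while g(n) = n¹⁰ is O(n¹⁰).
Since O(n log² n) grows slower than O(n¹⁰), f(n) is dominated.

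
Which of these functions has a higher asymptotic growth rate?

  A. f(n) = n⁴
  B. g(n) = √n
A

f(n) = n⁴ is O(n⁴), while g(n) = √n is O(√n).
Since O(n⁴) grows faster than O(√n), f(n) dominates.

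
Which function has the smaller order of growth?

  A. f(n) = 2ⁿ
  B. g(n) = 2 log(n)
B

f(n) = 2ⁿ is O(2ⁿ), while g(n) = 2 log(n) is O(log n).
Since O(log n) grows slower than O(2ⁿ), g(n) is dominated.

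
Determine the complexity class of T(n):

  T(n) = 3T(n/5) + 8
Θ(n^log₅(3))

Master Theorem: a = 3, b = 5, f(n) = 8.
Compute the critical exponent d = log₅(3) = 0.683.
Compare f(n) = Θ(1) against n^d:
  k = 0 < d = 0.683, so f(n) = O(n^(d-ε)) — Case 1.
  The recursion cost dominates: T(n) = Θ(n^d) = Θ(n^log₅(3)).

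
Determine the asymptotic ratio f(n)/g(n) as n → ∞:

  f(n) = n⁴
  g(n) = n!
0

Since n⁴ (O(n⁴)) grows slower than n! (O(n!)),
the ratio f(n)/g(n) → 0 as n → ∞.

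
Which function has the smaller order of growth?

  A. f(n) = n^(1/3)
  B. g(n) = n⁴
A

f(n) = n^(1/3) is O(n^(1/3)), while g(n) = n⁴ is O(n⁴).
Since O(n^(1/3)) grows slower than O(n⁴), f(n) is dominated.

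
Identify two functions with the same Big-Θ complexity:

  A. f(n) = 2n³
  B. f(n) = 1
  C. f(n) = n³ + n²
A and C

Examining each function:
  A. 2n³ is O(n³)
  B. 1 is O(1)
  C. n³ + n² is O(n³)

Functions A and C both have the same complexity class.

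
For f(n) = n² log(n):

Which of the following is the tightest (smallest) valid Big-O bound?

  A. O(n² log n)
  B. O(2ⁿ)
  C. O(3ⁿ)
A

f(n) = n² log(n) is O(n² log n).
All listed options are valid Big-O bounds (upper bounds),
but O(n² log n) is the tightest (smallest valid bound).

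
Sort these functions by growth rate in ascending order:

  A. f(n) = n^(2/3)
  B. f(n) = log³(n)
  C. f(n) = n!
B < A < C

Comparing growth rates:
B = log³(n) is O(log³ n)
A = n^(2/3) is O(n^(2/3))
C = n! is O(n!)

Therefore, the order from slowest to fastest is: B < A < C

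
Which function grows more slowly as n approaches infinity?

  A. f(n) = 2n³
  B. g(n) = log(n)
B

f(n) = 2n³ is O(n³), while g(n) = log(n) is O(log n).
Since O(log n) grows slower than O(n³), g(n) is dominated.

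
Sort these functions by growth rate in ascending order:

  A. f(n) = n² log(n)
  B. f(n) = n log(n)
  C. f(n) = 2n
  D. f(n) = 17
D < C < B < A

Comparing growth rates:
D = 17 is O(1)
C = 2n is O(n)
B = n log(n) is O(n log n)
A = n² log(n) is O(n² log n)

Therefore, the order from slowest to fastest is: D < C < B < A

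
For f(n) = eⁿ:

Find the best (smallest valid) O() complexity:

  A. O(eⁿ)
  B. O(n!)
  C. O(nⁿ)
A

f(n) = eⁿ is O(eⁿ).
All listed options are valid Big-O bounds (upper bounds),
but O(eⁿ) is the tightest (smallest valid bound).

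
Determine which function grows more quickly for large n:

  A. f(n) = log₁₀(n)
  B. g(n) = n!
B

f(n) = log₁₀(n) is O(log n), while g(n) = n! is O(n!).
Since O(n!) grows faster than O(log n), g(n) dominates.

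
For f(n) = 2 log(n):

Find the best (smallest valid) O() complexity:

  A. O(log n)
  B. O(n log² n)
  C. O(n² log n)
A

f(n) = 2 log(n) is O(log n).
All listed options are valid Big-O bounds (upper bounds),
but O(log n) is the tightest (smallest valid bound).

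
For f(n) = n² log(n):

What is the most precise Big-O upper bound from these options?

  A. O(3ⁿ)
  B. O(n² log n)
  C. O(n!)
B

f(n) = n² log(n) is O(n² log n).
All listed options are valid Big-O bounds (upper bounds),
but O(n² log n) is the tightest (smallest valid bound).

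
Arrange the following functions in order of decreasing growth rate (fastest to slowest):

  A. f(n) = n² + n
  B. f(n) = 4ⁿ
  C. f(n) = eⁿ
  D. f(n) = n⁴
B > C > D > A

Comparing growth rates:
B = 4ⁿ is O(4ⁿ)
C = eⁿ is O(eⁿ)
D = n⁴ is O(n⁴)
A = n² + n is O(n²)

Therefore, the order from fastest to slowest is: B > C > D > A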